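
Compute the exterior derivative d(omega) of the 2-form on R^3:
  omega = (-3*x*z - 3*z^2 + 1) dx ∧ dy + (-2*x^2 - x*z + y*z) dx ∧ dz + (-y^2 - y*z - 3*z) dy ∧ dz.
d(omega) = (-3*x - 7*z) dx ∧ dy ∧ dz

For a 2-form omega = sum_{i<j} g_{ij} dx_i ∧ dx_j, the exterior derivative is
  d(omega) = sum_{i<j} d(g_{ij}) ∧ dx_i ∧ dx_j = sum_{i<j, k} (∂g_{ij}/∂x_k) dx_k ∧ dx_i ∧ dx_j.
Expand each term, using dx_k ∧ dx_i ∧ dx_j = sgn(permutation) dx_{(a)} ∧ dx_{(b)} ∧ dx_{(c)} with (a < b < c) sorted:
  d(-3*x*z - 3*z^2 + 1) includes (∂/∂z)(-3*x*z - 3*z^2 + 1) dz = (-3*x - 6*z) dz, which multiplied by dx ∧ dy gives (-3*x - 6*z) dx ∧ dy ∧ dz
  d(-2*x^2 - x*z + y*z) includes (∂/∂y)(-2*x^2 - x*z + y*z) dy = (z) dy, which multiplied by dx ∧ dz gives (-z) dx ∧ dy ∧ dz
Collecting like 3-forms: d(omega) = (-3*x - 7*z) dx ∧ dy ∧ dz.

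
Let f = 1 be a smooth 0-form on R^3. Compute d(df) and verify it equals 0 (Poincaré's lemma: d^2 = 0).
d(df) = 0

Step 1: df = sum_i (∂f/∂x_i) dx_i = (0) dx + (0) dy + (0) dz.
Step 2: Apply d again. Using the 1-form formula, the coefficient of dx ∧ dy in d(df) is ∂^2 f/∂x ∂y - ∂^2 f/∂y ∂x = (0) - (0) = 0 (equality of mixed partials for smooth f).
Similarly for dx ∧ dz and dy ∧ dz — all coefficients vanish. So d(df) = 0.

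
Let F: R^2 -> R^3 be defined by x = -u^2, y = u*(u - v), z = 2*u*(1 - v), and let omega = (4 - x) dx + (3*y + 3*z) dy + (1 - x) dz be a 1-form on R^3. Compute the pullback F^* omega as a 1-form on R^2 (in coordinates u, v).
F^* omega = (4*u^3 - 23*u^2*v + 14*u^2 + 9*u*v^2 - 6*u*v - 8*u - 2*v + 2) du + (u*(-5*u^2 + 9*u*v - 6*u - 2)) dv

Using F^*(f dg) = (f ∘ F) d(g ∘ F), substitute each coordinate x_i by F_i(u, v) in f_i, and replace dx_i by d F_i = (∂F_i/∂u) du + (∂F_i/∂v) dv.
  For the x component: f_1(F) = u^2 + 4; d F_1 = (-2*u) du + (0) dv
  For the y component: f_2(F) = 3*u*(u - 3*v + 2); d F_2 = (2*u - v) du + (-u) dv
  For the z component: f_3(F) = u^2 + 1; d F_3 = (2 - 2*v) du + (-2*u) dv
Combining and collecting du, dv coefficients:
  coeff of du: 4*u^3 - 23*u^2*v + 14*u^2 + 9*u*v^2 - 6*u*v - 8*u - 2*v + 2
  coeff of dv: u*(-5*u^2 + 9*u*v - 6*u - 2)
F^* omega = (4*u^3 - 23*u^2*v + 14*u^2 + 9*u*v^2 - 6*u*v - 8*u - 2*v + 2) du + (u*(-5*u^2 + 9*u*v - 6*u - 2)) dv.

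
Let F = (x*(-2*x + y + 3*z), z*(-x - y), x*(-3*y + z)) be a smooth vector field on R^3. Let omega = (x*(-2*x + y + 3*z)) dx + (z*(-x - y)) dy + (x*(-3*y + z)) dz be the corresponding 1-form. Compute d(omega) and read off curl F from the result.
d(omega) = (-2*x + y) dy ∧ dz + (3*x + 3*y - z) dz ∧ dx + (-x - z) dx ∧ dy; curl F = (-2*x + y, 3*x + 3*y - z, -x - z)

d omega = sum_{i<j} (∂f_j/∂x_i - ∂f_i/∂x_j) dx_i ∧ dx_j. Under the identification (dy ∧ dz, dz ∧ dx, dx ∧ dy) ↔ (e_x, e_y, e_z), the coefficients are exactly the components of curl F. Compute:
  ∂R/∂y - ∂Q/∂z = (-3*x) - (-x - y) = -2*x + y
  ∂P/∂z - ∂R/∂x = (3*x) - (-3*y + z) = 3*x + 3*y - z
  ∂Q/∂x - ∂P/∂y = (-z) - (x) = -x - z.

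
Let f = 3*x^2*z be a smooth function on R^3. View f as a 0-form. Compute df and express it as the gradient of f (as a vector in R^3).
df = (6*x*z) dx + (0) dy + (3*x^2) dz; grad f = (6*x*z, 0, 3*x^2)

For a 0-form f, d f = (∂f/∂x) dx + (∂f/∂y) dy + (∂f/∂z) dz. The components of the vector representation are exactly the entries of grad f in Cartesian coordinates:
  ∂f/∂x = 6*x*z
  ∂f/∂y = 0
  ∂f/∂z = 3*x^2.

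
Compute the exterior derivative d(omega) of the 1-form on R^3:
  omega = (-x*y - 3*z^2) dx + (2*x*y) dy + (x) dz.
d(omega) = (x + 2*y) dx ∧ dy + (6*z + 1) dx ∧ dz

For a 1-form omega = sum_i f_i dx_i, the exterior derivative is
  d(omega) = sum_{i < j} (∂f_j/∂x_i - ∂f_i/∂x_j) dx_i ∧ dx_j.
  coefficient of dx ∧ dy: ∂f_2/∂x - ∂f_1/∂y = ∂(2*x*y)/∂x - ∂(-x*y - 3*z^2)/∂y = x + 2*y
  coefficient of dx ∧ dz: ∂f_3/∂x - ∂f_1/∂z = ∂(x)/∂x - ∂(-x*y - 3*z^2)/∂z = 6*z + 1
Assembling: d(omega) = (x + 2*y) dx ∧ dy + (6*z + 1) dx ∧ dz.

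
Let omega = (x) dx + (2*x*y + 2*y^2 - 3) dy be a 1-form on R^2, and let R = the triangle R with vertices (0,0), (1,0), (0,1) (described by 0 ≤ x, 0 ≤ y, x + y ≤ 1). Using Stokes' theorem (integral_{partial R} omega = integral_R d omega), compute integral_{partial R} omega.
integral_(partial R) omega = 1/3

Stokes: integral_partial_R omega = integral_R d omega with d omega = (∂Q/∂x - ∂P/∂y) dx ∧ dy.
  ∂Q/∂x = 2*y
  ∂P/∂y = 0
  integrand = ∂Q/∂x - ∂P/∂y = 2*y.
Integrating over R: integral_0^1 integral_0^{1-x} (2*y) dy dx = 1/3.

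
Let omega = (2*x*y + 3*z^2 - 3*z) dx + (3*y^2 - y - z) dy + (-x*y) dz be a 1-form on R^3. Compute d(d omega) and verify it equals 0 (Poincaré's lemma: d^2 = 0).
d(d omega) = 0

Step 1: d omega = sum_{i<j} (∂f_j/∂x_i - ∂f_i/∂x_j) dx_i ∧ dx_j:
  coeff of dx ∧ dy: -2*x
  coeff of dx ∧ dz: -y - 6*z + 3
  coeff of dy ∧ dz: 1 - x
Step 2: Apply d again to each 2-form coefficient. The only possible 3-form in R^3 is dx ∧ dy ∧ dz, with coefficient
  ∂(coeff of dy∧dz)/∂x - ∂(coeff of dx∧dz)/∂y + ∂(coeff of dx∧dy)/∂z
  = ∂/∂x (1 - x) - ∂/∂y (-y - 6*z + 3) + ∂/∂z (-2*x).
Each of these terms simplifies to sums of mixed partials that cancel in pairs. The result is 0 (by equality of mixed partials for smooth functions — Schwarz / Clairaut).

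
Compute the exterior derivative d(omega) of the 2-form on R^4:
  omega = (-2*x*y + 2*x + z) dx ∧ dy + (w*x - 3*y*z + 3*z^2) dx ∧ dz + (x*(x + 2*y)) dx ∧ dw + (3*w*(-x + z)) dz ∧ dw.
d(omega) = (3*z + 1) dx ∧ dy ∧ dz + (-3*w + x) dx ∧ dz ∧ dw + (-2*x) dx ∧ dy ∧ dw

For a 2-form omega = sum_{i<j} g_{ij} dx_i ∧ dx_j, the exterior derivative is
  d(omega) = sum_{i<j} d(g_{ij}) ∧ dx_i ∧ dx_j = sum_{i<j, k} (∂g_{ij}/∂x_k) dx_k ∧ dx_i ∧ dx_j.
Expand each term, using dx_k ∧ dx_i ∧ dx_j = sgn(permutation) dx_{(a)} ∧ dx_{(b)} ∧ dx_{(c)} with (a < b < c) sorted:
  d(-2*x*y + 2*x + z) includes (∂/∂z)(-2*x*y + 2*x + z) dz = (1) dz, which multiplied by dx ∧ dy gives (1) dx ∧ dy ∧ dz
  d(w*x - 3*y*z + 3*z^2) includes (∂/∂y)(w*x - 3*y*z + 3*z^2) dy = (-3*z) dy, which multiplied by dx ∧ dz gives (3*z) dx ∧ dy ∧ dz
  d(w*x - 3*y*z + 3*z^2) includes (∂/∂w)(w*x - 3*y*z + 3*z^2) dw = (x) dw, which multiplied by dx ∧ dz gives (x) dx ∧ dz ∧ dw
  d(x*(x + 2*y)) includes (∂/∂y)(x*(x + 2*y)) dy = (2*x) dy, which multiplied by dx ∧ dw gives (-2*x) dx ∧ dy ∧ dw
  d(3*w*(-x + z)) includes (∂/∂x)(3*w*(-x + z)) dx = (-3*w) dx, which multiplied by dz ∧ dw gives (-3*w) dx ∧ dz ∧ dw
Collecting like 3-forms: d(omega) = (3*z + 1) dx ∧ dy ∧ dz + (-3*w + x) dx ∧ dz ∧ dw + (-2*x) dx ∧ dy ∧ dw.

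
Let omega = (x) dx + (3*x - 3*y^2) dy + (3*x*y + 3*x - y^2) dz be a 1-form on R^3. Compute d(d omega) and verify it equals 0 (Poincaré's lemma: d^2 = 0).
d(d omega) = 0

Step 1: d omega = sum_{i<j} (∂f_j/∂x_i - ∂f_i/∂x_j) dx_i ∧ dx_j:
  coeff of dx ∧ dy: 3
  coeff of dx ∧ dz: 3*y + 3
  coeff of dy ∧ dz: 3*x - 2*y
Step 2: Apply d again to each 2-form coefficient. The only possible 3-form in R^3 is dx ∧ dy ∧ dz, with coefficient
  ∂(coeff of dy∧dz)/∂x - ∂(coeff of dx∧dz)/∂y + ∂(coeff of dx∧dy)/∂z
  = ∂/∂x (3*x - 2*y) - ∂/∂y (3*y + 3) + ∂/∂z (3).
Each of these terms simplifies to sums of mixed partials that cancel in pairs. The result is 0 (by equality of mixed partials for smooth functions — Schwarz / Clairaut).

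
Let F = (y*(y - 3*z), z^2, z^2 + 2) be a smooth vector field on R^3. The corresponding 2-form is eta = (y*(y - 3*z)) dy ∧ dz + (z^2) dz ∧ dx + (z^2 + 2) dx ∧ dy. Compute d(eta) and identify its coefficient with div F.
d(eta) = (2*z) dx ∧ dy ∧ dz; div F = 2*z

For a 2-form in R^3 of the form above, applying d gives a 3-form with coefficient ∂P/∂x + ∂Q/∂y + ∂R/∂z:
  ∂P/∂x = 0
  ∂Q/∂y = 0
  ∂R/∂z = 2*z
Sum = 2*z, which is exactly div F.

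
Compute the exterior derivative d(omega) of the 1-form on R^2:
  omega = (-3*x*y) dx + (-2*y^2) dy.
d(omega) = (3*x) dx ∧ dy

For a 1-form omega = sum_i f_i dx_i, the exterior derivative is
  d(omega) = sum_{i < j} (∂f_j/∂x_i - ∂f_i/∂x_j) dx_i ∧ dx_j.
  coefficient of dx ∧ dy: ∂f_2/∂x - ∂f_1/∂y = ∂(-2*y^2)/∂x - ∂(-3*x*y)/∂y = 3*x
Assembling: d(omega) = (3*x) dx ∧ dy.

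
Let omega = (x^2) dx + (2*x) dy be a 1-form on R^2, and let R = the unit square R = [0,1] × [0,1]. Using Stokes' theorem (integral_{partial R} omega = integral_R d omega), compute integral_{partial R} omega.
integral_(partial R) omega = 2

Stokes: integral_partial_R omega = integral_R d omega with d omega = (∂Q/∂x - ∂P/∂y) dx ∧ dy.
  ∂Q/∂x = 2
  ∂P/∂y = 0
  integrand = ∂Q/∂x - ∂P/∂y = 2.
Integrating over R: integral_0^1 integral_0^1 (2) dx dy = 2.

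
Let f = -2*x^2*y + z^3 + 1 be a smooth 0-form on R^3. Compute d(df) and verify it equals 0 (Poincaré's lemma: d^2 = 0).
d(df) = 0

Step 1: df = sum_i (∂f/∂x_i) dx_i = (-4*x*y) dx + (-2*x^2) dy + (3*z^2) dz.
Step 2: Apply d again. Using the 1-form formula, the coefficient of dx ∧ dy in d(df) is ∂^2 f/∂x ∂y - ∂^2 f/∂y ∂x = (-4*x) - (-4*x) = 0 (equality of mixed partials for smooth f).
Similarly for dx ∧ dz and dy ∧ dz — all coefficients vanish. So d(df) = 0.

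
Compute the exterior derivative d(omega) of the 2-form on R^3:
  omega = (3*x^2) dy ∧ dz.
d(omega) = (6*x) dx ∧ dy ∧ dz

For a 2-form omega = sum_{i<j} g_{ij} dx_i ∧ dx_j, the exterior derivative is
  d(omega) = sum_{i<j} d(g_{ij}) ∧ dx_i ∧ dx_j = sum_{i<j, k} (∂g_{ij}/∂x_k) dx_k ∧ dx_i ∧ dx_j.
Expand each term, using dx_k ∧ dx_i ∧ dx_j = sgn(permutation) dx_{(a)} ∧ dx_{(b)} ∧ dx_{(c)} with (a < b < c) sorted:
  d(3*x^2) includes (∂/∂x)(3*x^2) dx = (6*x) dx, which multiplied by dy ∧ dz gives (6*x) dx ∧ dy ∧ dz
Collecting like 3-forms: d(omega) = (6*x) dx ∧ dy ∧ dz.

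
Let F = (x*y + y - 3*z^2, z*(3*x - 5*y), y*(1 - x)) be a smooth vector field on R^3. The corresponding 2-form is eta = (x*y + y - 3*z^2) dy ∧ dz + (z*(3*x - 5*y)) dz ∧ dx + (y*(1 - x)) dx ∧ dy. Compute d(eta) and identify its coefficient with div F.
d(eta) = (y - 5*z) dx ∧ dy ∧ dz; div F = y - 5*z

For a 2-form in R^3 of the form above, applying d gives a 3-form with coefficient ∂P/∂x + ∂Q/∂y + ∂R/∂z:
  ∂P/∂x = y
  ∂Q/∂y = -5*z
  ∂R/∂z = 0
Sum = y - 5*z, which is exactly div F.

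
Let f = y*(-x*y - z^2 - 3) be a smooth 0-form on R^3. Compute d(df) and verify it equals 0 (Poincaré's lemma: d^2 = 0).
d(df) = 0

Step 1: df = sum_i (∂f/∂x_i) dx_i = (-y^2) dx + (-2*x*y - z^2 - 3) dy + (-2*y*z) dz.
Step 2: Apply d again. Using the 1-form formula, the coefficient of dx ∧ dy in d(df) is ∂^2 f/∂x ∂y - ∂^2 f/∂y ∂x = (-2*y) - (-2*y) = 0 (equality of mixed partials for smooth f).
Similarly for dx ∧ dz and dy ∧ dz — all coefficients vanish. So d(df) = 0.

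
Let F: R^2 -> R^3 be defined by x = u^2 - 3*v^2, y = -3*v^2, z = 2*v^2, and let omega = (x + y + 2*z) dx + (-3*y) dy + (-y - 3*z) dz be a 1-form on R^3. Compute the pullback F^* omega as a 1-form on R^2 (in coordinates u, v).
F^* omega = (2*u*(u^2 - 2*v^2)) du + (6*v*(-u^2 - 9*v^2)) dv

Using F^*(f dg) = (f ∘ F) d(g ∘ F), substitute each coordinate x_i by F_i(u, v) in f_i, and replace dx_i by d F_i = (∂F_i/∂u) du + (∂F_i/∂v) dv.
  For the x component: f_1(F) = u^2 - 2*v^2; d F_1 = (2*u) du + (-6*v) dv
  For the y component: f_2(F) = 9*v^2; d F_2 = (0) du + (-6*v) dv
  For the z component: f_3(F) = -3*v^2; d F_3 = (0) du + (4*v) dv
Combining and collecting du, dv coefficients:
  coeff of du: 2*u*(u^2 - 2*v^2)
  coeff of dv: 6*v*(-u^2 - 9*v^2)
F^* omega = (2*u*(u^2 - 2*v^2)) du + (6*v*(-u^2 - 9*v^2)) dv.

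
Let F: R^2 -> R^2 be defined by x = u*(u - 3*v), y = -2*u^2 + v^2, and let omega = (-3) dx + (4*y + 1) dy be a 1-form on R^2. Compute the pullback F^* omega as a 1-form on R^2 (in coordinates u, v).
F^* omega = (32*u^3 - 16*u*v^2 - 10*u + 9*v) du + (-16*u^2*v + 9*u + 8*v^3 + 2*v) dv

Using F^*(f dg) = (f ∘ F) d(g ∘ F), substitute each coordinate x_i by F_i(u, v) in f_i, and replace dx_i by d F_i = (∂F_i/∂u) du + (∂F_i/∂v) dv.
  For the x component: f_1(F) = -3; d F_1 = (2*u - 3*v) du + (-3*u) dv
  For the y component: f_2(F) = -8*u^2 + 4*v^2 + 1; d F_2 = (-4*u) du + (2*v) dv
Combining and collecting du, dv coefficients:
  coeff of du: 32*u^3 - 16*u*v^2 - 10*u + 9*v
  coeff of dv: -16*u^2*v + 9*u + 8*v^3 + 2*v
F^* omega = (32*u^3 - 16*u*v^2 - 10*u + 9*v) du + (-16*u^2*v + 9*u + 8*v^3 + 2*v) dv.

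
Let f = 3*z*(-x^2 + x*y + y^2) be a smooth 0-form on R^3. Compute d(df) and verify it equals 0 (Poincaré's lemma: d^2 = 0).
d(df) = 0

Step 1: df = sum_i (∂f/∂x_i) dx_i = (3*z*(-2*x + y)) dx + (3*z*(x + 2*y)) dy + (-3*x^2 + 3*x*y + 3*y^2) dz.
Step 2: Apply d again. Using the 1-form formula, the coefficient of dx ∧ dy in d(df) is ∂^2 f/∂x ∂y - ∂^2 f/∂y ∂x = (3*z) - (3*z) = 0 (equality of mixed partials for smooth f).
Similarly for dx ∧ dz and dy ∧ dz — all coefficients vanish. So d(df) = 0.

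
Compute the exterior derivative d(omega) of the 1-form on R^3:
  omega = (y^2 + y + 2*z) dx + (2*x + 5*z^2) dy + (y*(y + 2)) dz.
d(omega) = (1 - 2*y) dx ∧ dy + (-2) dx ∧ dz + (2*y - 10*z + 2) dy ∧ dz

For a 1-form omega = sum_i f_i dx_i, the exterior derivative is
  d(omega) = sum_{i < j} (∂f_j/∂x_i - ∂f_i/∂x_j) dx_i ∧ dx_j.
  coefficient of dx ∧ dy: ∂f_2/∂x - ∂f_1/∂y = ∂(2*x + 5*z^2)/∂x - ∂(y^2 + y + 2*z)/∂y = 1 - 2*y
  coefficient of dx ∧ dz: ∂f_3/∂x - ∂f_1/∂z = ∂(y*(y + 2))/∂x - ∂(y^2 + y + 2*z)/∂z = -2
  coefficient of dy ∧ dz: ∂f_3/∂y - ∂f_2/∂z = ∂(y*(y + 2))/∂y - ∂(2*x + 5*z^2)/∂z = 2*y - 10*z + 2
Assembling: d(omega) = (1 - 2*y) dx ∧ dy + (-2) dx ∧ dz + (2*y - 10*z + 2) dy ∧ dz.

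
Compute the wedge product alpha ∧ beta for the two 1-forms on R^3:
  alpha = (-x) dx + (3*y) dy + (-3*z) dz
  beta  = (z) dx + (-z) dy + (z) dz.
alpha ∧ beta = (z*(x - 3*y)) dx ∧ dy + (z*(-x + 3*z)) dx ∧ dz + (3*z*(y - z)) dy ∧ dz

Distribute the wedge, using dx_i ∧ dx_j = -dx_j ∧ dx_i and dx_i ∧ dx_i = 0. For each pair (i, j) with i < j, the coefficient of dx_i ∧ dx_j in alpha ∧ beta is (alpha_i * beta_j - alpha_j * beta_i). Collecting: alpha ∧ beta = (z*(x - 3*y)) dx ∧ dy + (z*(-x + 3*z)) dx ∧ dz + (3*z*(y - z)) dy ∧ dz.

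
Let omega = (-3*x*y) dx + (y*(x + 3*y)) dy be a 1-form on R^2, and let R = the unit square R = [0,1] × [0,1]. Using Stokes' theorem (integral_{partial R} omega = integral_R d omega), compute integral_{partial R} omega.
integral_(partial R) omega = 2

Stokes: integral_partial_R omega = integral_R d omega with d omega = (∂Q/∂x - ∂P/∂y) dx ∧ dy.
  ∂Q/∂x = y
  ∂P/∂y = -3*x
  integrand = ∂Q/∂x - ∂P/∂y = 3*x + y.
Integrating over R: integral_0^1 integral_0^1 (3*x + y) dx dy = 2.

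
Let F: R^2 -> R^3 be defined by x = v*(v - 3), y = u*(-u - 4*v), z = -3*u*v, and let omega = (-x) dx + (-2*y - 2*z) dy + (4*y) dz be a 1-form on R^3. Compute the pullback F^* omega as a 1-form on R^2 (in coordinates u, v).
F^* omega = (4*u*(-u^2 - 6*u*v - 2*v^2)) du + (4*u^3 - 8*u^2*v - 2*v^3 + 9*v^2 - 9*v) dv

Using F^*(f dg) = (f ∘ F) d(g ∘ F), substitute each coordinate x_i by F_i(u, v) in f_i, and replace dx_i by d F_i = (∂F_i/∂u) du + (∂F_i/∂v) dv.
  For the x component: f_1(F) = v*(3 - v); d F_1 = (0) du + (2*v - 3) dv
  For the y component: f_2(F) = 2*u*(u + 7*v); d F_2 = (-2*u - 4*v) du + (-4*u) dv
  For the z component: f_3(F) = 4*u*(-u - 4*v); d F_3 = (-3*v) du + (-3*u) dv
Combining and collecting du, dv coefficients:
  coeff of du: 4*u*(-u^2 - 6*u*v - 2*v^2)
  coeff of dv: 4*u^3 - 8*u^2*v - 2*v^3 + 9*v^2 - 9*v
F^* omega = (4*u*(-u^2 - 6*u*v - 2*v^2)) du + (4*u^3 - 8*u^2*v - 2*v^3 + 9*v^2 - 9*v) dv.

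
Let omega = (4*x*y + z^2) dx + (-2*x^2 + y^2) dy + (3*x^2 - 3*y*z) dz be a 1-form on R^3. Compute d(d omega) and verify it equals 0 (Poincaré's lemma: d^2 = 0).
d(d omega) = 0

Step 1: d omega = sum_{i<j} (∂f_j/∂x_i - ∂f_i/∂x_j) dx_i ∧ dx_j:
  coeff of dx ∧ dy: -8*x
  coeff of dx ∧ dz: 6*x - 2*z
  coeff of dy ∧ dz: -3*z
Step 2: Apply d again to each 2-form coefficient. The only possible 3-form in R^3 is dx ∧ dy ∧ dz, with coefficient
  ∂(coeff of dy∧dz)/∂x - ∂(coeff of dx∧dz)/∂y + ∂(coeff of dx∧dy)/∂z
  = ∂/∂x (-3*z) - ∂/∂y (6*x - 2*z) + ∂/∂z (-8*x).
Each of these terms simplifies to sums of mixed partials that cancel in pairs. The result is 0 (by equality of mixed partials for smooth functions — Schwarz / Clairaut).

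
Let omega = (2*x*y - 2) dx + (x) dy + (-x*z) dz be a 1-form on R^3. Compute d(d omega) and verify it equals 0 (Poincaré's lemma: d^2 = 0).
d(d omega) = 0

Step 1: d omega = sum_{i<j} (∂f_j/∂x_i - ∂f_i/∂x_j) dx_i ∧ dx_j:
  coeff of dx ∧ dy: 1 - 2*x
  coeff of dx ∧ dz: -z
  coeff of dy ∧ dz: 0
Step 2: Apply d again to each 2-form coefficient. The only possible 3-form in R^3 is dx ∧ dy ∧ dz, with coefficient
  ∂(coeff of dy∧dz)/∂x - ∂(coeff of dx∧dz)/∂y + ∂(coeff of dx∧dy)/∂z
  = ∂/∂x (0) - ∂/∂y (-z) + ∂/∂z (1 - 2*x).
Each of these terms simplifies to sums of mixed partials that cancel in pairs. The result is 0 (by equality of mixed partials for smooth functions — Schwarz / Clairaut).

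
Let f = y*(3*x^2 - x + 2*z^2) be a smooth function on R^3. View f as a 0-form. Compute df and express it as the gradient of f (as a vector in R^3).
df = (y*(6*x - 1)) dx + (3*x^2 - x + 2*z^2) dy + (4*y*z) dz; grad f = (y*(6*x - 1), 3*x^2 - x + 2*z^2, 4*y*z)

For a 0-form f, d f = (∂f/∂x) dx + (∂f/∂y) dy + (∂f/∂z) dz. The components of the vector representation are exactly the entries of grad f in Cartesian coordinates:
  ∂f/∂x = y*(6*x - 1)
  ∂f/∂y = 3*x^2 - x + 2*z^2
  ∂f/∂z = 4*y*z.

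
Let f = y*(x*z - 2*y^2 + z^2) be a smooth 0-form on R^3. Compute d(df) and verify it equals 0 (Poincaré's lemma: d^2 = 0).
d(df) = 0

Step 1: df = sum_i (∂f/∂x_i) dx_i = (y*z) dx + (x*z - 6*y^2 + z^2) dy + (y*(x + 2*z)) dz.
Step 2: Apply d again. Using the 1-form formula, the coefficient of dx ∧ dy in d(df) is ∂^2 f/∂x ∂y - ∂^2 f/∂y ∂x = (z) - (z) = 0 (equality of mixed partials for smooth f).
Similarly for dx ∧ dz and dy ∧ dz — all coefficients vanish. So d(df) = 0.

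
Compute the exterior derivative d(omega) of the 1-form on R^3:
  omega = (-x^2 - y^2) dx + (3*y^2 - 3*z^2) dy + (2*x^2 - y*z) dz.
d(omega) = (2*y) dx ∧ dy + (4*x) dx ∧ dz + (5*z) dy ∧ dz

For a 1-form omega = sum_i f_i dx_i, the exterior derivative is
  d(omega) = sum_{i < j} (∂f_j/∂x_i - ∂f_i/∂x_j) dx_i ∧ dx_j.
  coefficient of dx ∧ dy: ∂f_2/∂x - ∂f_1/∂y = ∂(3*y^2 - 3*z^2)/∂x - ∂(-x^2 - y^2)/∂y = 2*y
  coefficient of dx ∧ dz: ∂f_3/∂x - ∂f_1/∂z = ∂(2*x^2 - y*z)/∂x - ∂(-x^2 - y^2)/∂z = 4*x
  coefficient of dy ∧ dz: ∂f_3/∂y - ∂f_2/∂z = ∂(2*x^2 - y*z)/∂y - ∂(3*y^2 - 3*z^2)/∂z = 5*z
Assembling: d(omega) = (2*y) dx ∧ dy + (4*x) dx ∧ dz + (5*z) dy ∧ dz.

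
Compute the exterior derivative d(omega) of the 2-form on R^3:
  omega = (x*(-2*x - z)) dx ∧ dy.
d(omega) = (-x) dx ∧ dy ∧ dz

For a 2-form omega = sum_{i<j} g_{ij} dx_i ∧ dx_j, the exterior derivative is
  d(omega) = sum_{i<j} d(g_{ij}) ∧ dx_i ∧ dx_j = sum_{i<j, k} (∂g_{ij}/∂x_k) dx_k ∧ dx_i ∧ dx_j.
Expand each term, using dx_k ∧ dx_i ∧ dx_j = sgn(permutation) dx_{(a)} ∧ dx_{(b)} ∧ dx_{(c)} with (a < b < c) sorted:
  d(x*(-2*x - z)) includes (∂/∂z)(x*(-2*x - z)) dz = (-x) dz, which multiplied by dx ∧ dy gives (-x) dx ∧ dy ∧ dz
Collecting like 3-forms: d(omega) = (-x) dx ∧ dy ∧ dz.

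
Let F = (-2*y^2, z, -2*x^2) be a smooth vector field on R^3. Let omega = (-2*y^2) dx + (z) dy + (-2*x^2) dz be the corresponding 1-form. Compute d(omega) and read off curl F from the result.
d(omega) = (-1) dy ∧ dz + (4*x) dz ∧ dx + (4*y) dx ∧ dy; curl F = (-1, 4*x, 4*y)

d omega = sum_{i<j} (∂f_j/∂x_i - ∂f_i/∂x_j) dx_i ∧ dx_j. Under the identification (dy ∧ dz, dz ∧ dx, dx ∧ dy) ↔ (e_x, e_y, e_z), the coefficients are exactly the components of curl F. Compute:
  ∂R/∂y - ∂Q/∂z = (0) - (1) = -1
  ∂P/∂z - ∂R/∂x = (0) - (-4*x) = 4*x
  ∂Q/∂x - ∂P/∂y = (0) - (-4*y) = 4*y.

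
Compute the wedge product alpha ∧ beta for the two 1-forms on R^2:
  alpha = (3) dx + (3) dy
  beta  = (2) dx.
alpha ∧ beta = (-6) dx ∧ dy

Distribute the wedge, using dx_i ∧ dx_j = -dx_j ∧ dx_i and dx_i ∧ dx_i = 0. For each pair (i, j) with i < j, the coefficient of dx_i ∧ dx_j in alpha ∧ beta is (alpha_i * beta_j - alpha_j * beta_i). Collecting: alpha ∧ beta = (-6) dx ∧ dy.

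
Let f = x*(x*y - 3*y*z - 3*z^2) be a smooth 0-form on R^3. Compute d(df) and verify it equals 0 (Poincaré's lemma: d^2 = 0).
d(df) = 0

Step 1: df = sum_i (∂f/∂x_i) dx_i = (2*x*y - 3*y*z - 3*z^2) dx + (x*(x - 3*z)) dy + (3*x*(-y - 2*z)) dz.
Step 2: Apply d again. Using the 1-form formula, the coefficient of dx ∧ dy in d(df) is ∂^2 f/∂x ∂y - ∂^2 f/∂y ∂x = (2*x - 3*z) - (2*x - 3*z) = 0 (equality of mixed partials for smooth f).
Similarly for dx ∧ dz and dy ∧ dz — all coefficients vanish. So d(df) = 0.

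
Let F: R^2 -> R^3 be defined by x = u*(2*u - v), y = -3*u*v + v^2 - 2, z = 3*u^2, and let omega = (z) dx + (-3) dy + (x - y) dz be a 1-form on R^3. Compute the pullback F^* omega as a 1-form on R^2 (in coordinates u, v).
F^* omega = (24*u^3 + 9*u^2*v - 6*u*v^2 + 12*u + 9*v) du + (-3*u^3 + 9*u - 6*v) dv

Using F^*(f dg) = (f ∘ F) d(g ∘ F), substitute each coordinate x_i by F_i(u, v) in f_i, and replace dx_i by d F_i = (∂F_i/∂u) du + (∂F_i/∂v) dv.
  For the x component: f_1(F) = 3*u^2; d F_1 = (4*u - v) du + (-u) dv
  For the y component: f_2(F) = -3; d F_2 = (-3*v) du + (-3*u + 2*v) dv
  For the z component: f_3(F) = 2*u^2 + 2*u*v - v^2 + 2; d F_3 = (6*u) du + (0) dv
Combining and collecting du, dv coefficients:
  coeff of du: 24*u^3 + 9*u^2*v - 6*u*v^2 + 12*u + 9*v
  coeff of dv: -3*u^3 + 9*u - 6*v
F^* omega = (24*u^3 + 9*u^2*v - 6*u*v^2 + 12*u + 9*v) du + (-3*u^3 + 9*u - 6*v) dv.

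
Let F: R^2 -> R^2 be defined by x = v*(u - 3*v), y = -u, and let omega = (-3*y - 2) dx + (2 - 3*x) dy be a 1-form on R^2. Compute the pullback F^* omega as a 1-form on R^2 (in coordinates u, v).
F^* omega = (6*u*v - 9*v^2 - 2*v - 2) du + (3*u^2 - 18*u*v - 2*u + 12*v) dv

Using F^*(f dg) = (f ∘ F) d(g ∘ F), substitute each coordinate x_i by F_i(u, v) in f_i, and replace dx_i by d F_i = (∂F_i/∂u) du + (∂F_i/∂v) dv.
  For the x component: f_1(F) = 3*u - 2; d F_1 = (v) du + (u - 6*v) dv
  For the y component: f_2(F) = -3*u*v + 9*v^2 + 2; d F_2 = (-1) du + (0) dv
Combining and collecting du, dv coefficients:
  coeff of du: 6*u*v - 9*v^2 - 2*v - 2
  coeff of dv: 3*u^2 - 18*u*v - 2*u + 12*v
F^* omega = (6*u*v - 9*v^2 - 2*v - 2) du + (3*u^2 - 18*u*v - 2*u + 12*v) dv.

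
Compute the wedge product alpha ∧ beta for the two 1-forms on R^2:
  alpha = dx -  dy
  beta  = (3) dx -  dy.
alpha ∧ beta = (2) dx ∧ dy

Distribute the wedge, using dx_i ∧ dx_j = -dx_j ∧ dx_i and dx_i ∧ dx_i = 0. For each pair (i, j) with i < j, the coefficient of dx_i ∧ dx_j in alpha ∧ beta is (alpha_i * beta_j - alpha_j * beta_i). Collecting: alpha ∧ beta = (2) dx ∧ dy.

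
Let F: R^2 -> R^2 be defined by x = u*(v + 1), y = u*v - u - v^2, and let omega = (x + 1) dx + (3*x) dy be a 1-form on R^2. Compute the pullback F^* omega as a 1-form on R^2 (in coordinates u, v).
F^* omega = (4*u*v^2 + 2*u*v - 2*u + v + 1) du + (u*(4*u*v + 4*u - 6*v^2 - 6*v + 1)) dv

Using F^*(f dg) = (f ∘ F) d(g ∘ F), substitute each coordinate x_i by F_i(u, v) in f_i, and replace dx_i by d F_i = (∂F_i/∂u) du + (∂F_i/∂v) dv.
  For the x component: f_1(F) = u*v + u + 1; d F_1 = (v + 1) du + (u) dv
  For the y component: f_2(F) = 3*u*(v + 1); d F_2 = (v - 1) du + (u - 2*v) dv
Combining and collecting du, dv coefficients:
  coeff of du: 4*u*v^2 + 2*u*v - 2*u + v + 1
  coeff of dv: u*(4*u*v + 4*u - 6*v^2 - 6*v + 1)
F^* omega = (4*u*v^2 + 2*u*v - 2*u + v + 1) du + (u*(4*u*v + 4*u - 6*v^2 - 6*v + 1)) dv.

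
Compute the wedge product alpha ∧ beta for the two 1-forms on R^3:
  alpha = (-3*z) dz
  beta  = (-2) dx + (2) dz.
alpha ∧ beta = (-6*z) dx ∧ dz

Distribute the wedge, using dx_i ∧ dx_j = -dx_j ∧ dx_i and dx_i ∧ dx_i = 0. For each pair (i, j) with i < j, the coefficient of dx_i ∧ dx_j in alpha ∧ beta is (alpha_i * beta_j - alpha_j * beta_i). Collecting: alpha ∧ beta = (-6*z) dx ∧ dz.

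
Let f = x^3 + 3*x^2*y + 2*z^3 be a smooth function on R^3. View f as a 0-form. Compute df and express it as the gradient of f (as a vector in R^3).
df = (3*x*(x + 2*y)) dx + (3*x^2) dy + (6*z^2) dz; grad f = (3*x*(x + 2*y), 3*x^2, 6*z^2)

For a 0-form f, d f = (∂f/∂x) dx + (∂f/∂y) dy + (∂f/∂z) dz. The components of the vector representation are exactly the entries of grad f in Cartesian coordinates:
  ∂f/∂x = 3*x*(x + 2*y)
  ∂f/∂y = 3*x^2
  ∂f/∂z = 6*z^2.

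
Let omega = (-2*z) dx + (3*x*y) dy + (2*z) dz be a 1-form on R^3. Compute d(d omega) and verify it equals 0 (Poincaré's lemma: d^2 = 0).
d(d omega) = 0

Step 1: d omega = sum_{i<j} (∂f_j/∂x_i - ∂f_i/∂x_j) dx_i ∧ dx_j:
  coeff of dx ∧ dy: 3*y
  coeff of dx ∧ dz: 2
  coeff of dy ∧ dz: 0
Step 2: Apply d again to each 2-form coefficient. The only possible 3-form in R^3 is dx ∧ dy ∧ dz, with coefficient
  ∂(coeff of dy∧dz)/∂x - ∂(coeff of dx∧dz)/∂y + ∂(coeff of dx∧dy)/∂z
  = ∂/∂x (0) - ∂/∂y (2) + ∂/∂z (3*y).
Each of these terms simplifies to sums of mixed partials that cancel in pairs. The result is 0 (by equality of mixed partials for smooth functions — Schwarz / Clairaut).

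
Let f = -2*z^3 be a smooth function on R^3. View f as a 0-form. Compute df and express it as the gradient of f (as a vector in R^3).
df = (0) dx + (0) dy + (-6*z^2) dz; grad f = (0, 0, -6*z^2)

For a 0-form f, d f = (∂f/∂x) dx + (∂f/∂y) dy + (∂f/∂z) dz. The components of the vector representation are exactly the entries of grad f in Cartesian coordinates:
  ∂f/∂x = 0
  ∂f/∂y = 0
  ∂f/∂z = -6*z^2.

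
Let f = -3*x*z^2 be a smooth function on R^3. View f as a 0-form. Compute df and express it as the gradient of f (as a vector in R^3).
df = (-3*z^2) dx + (0) dy + (-6*x*z) dz; grad f = (-3*z^2, 0, -6*x*z)

For a 0-form f, d f = (∂f/∂x) dx + (∂f/∂y) dy + (∂f/∂z) dz. The components of the vector representation are exactly the entries of grad f in Cartesian coordinates:
  ∂f/∂x = -3*z^2
  ∂f/∂y = 0
  ∂f/∂z = -6*x*z.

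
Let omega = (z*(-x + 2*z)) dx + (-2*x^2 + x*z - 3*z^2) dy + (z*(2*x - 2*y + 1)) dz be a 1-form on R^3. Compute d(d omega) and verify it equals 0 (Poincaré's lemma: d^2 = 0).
d(d omega) = 0

Step 1: d omega = sum_{i<j} (∂f_j/∂x_i - ∂f_i/∂x_j) dx_i ∧ dx_j:
  coeff of dx ∧ dy: -4*x + z
  coeff of dx ∧ dz: x - 2*z
  coeff of dy ∧ dz: -x + 4*z
Step 2: Apply d again to each 2-form coefficient. The only possible 3-form in R^3 is dx ∧ dy ∧ dz, with coefficient
  ∂(coeff of dy∧dz)/∂x - ∂(coeff of dx∧dz)/∂y + ∂(coeff of dx∧dy)/∂z
  = ∂/∂x (-x + 4*z) - ∂/∂y (x - 2*z) + ∂/∂z (-4*x + z).
Each of these terms simplifies to sums of mixed partials that cancel in pairs. The result is 0 (by equality of mixed partials for smooth functions — Schwarz / Clairaut).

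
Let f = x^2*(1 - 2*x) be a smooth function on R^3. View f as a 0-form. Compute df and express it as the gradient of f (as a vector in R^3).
df = (2*x*(1 - 3*x)) dx + (0) dy + (0) dz; grad f = (2*x*(1 - 3*x), 0, 0)

For a 0-form f, d f = (∂f/∂x) dx + (∂f/∂y) dy + (∂f/∂z) dz. The components of the vector representation are exactly the entries of grad f in Cartesian coordinates:
  ∂f/∂x = 2*x*(1 - 3*x)
  ∂f/∂y = 0
  ∂f/∂z = 0.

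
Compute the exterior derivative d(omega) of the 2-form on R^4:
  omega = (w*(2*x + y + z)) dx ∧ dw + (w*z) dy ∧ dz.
d(omega) = (-w) dx ∧ dy ∧ dw + (-w) dx ∧ dz ∧ dw + (z) dy ∧ dz ∧ dw

For a 2-form omega = sum_{i<j} g_{ij} dx_i ∧ dx_j, the exterior derivative is
  d(omega) = sum_{i<j} d(g_{ij}) ∧ dx_i ∧ dx_j = sum_{i<j, k} (∂g_{ij}/∂x_k) dx_k ∧ dx_i ∧ dx_j.
Expand each term, using dx_k ∧ dx_i ∧ dx_j = sgn(permutation) dx_{(a)} ∧ dx_{(b)} ∧ dx_{(c)} with (a < b < c) sorted:
  d(w*(2*x + y + z)) includes (∂/∂y)(w*(2*x + y + z)) dy = (w) dy, which multiplied by dx ∧ dw gives (-w) dx ∧ dy ∧ dw
  d(w*(2*x + y + z)) includes (∂/∂z)(w*(2*x + y + z)) dz = (w) dz, which multiplied by dx ∧ dw gives (-w) dx ∧ dz ∧ dw
  d(w*z) includes (∂/∂w)(w*z) dw = (z) dw, which multiplied by dy ∧ dz gives (z) dy ∧ dz ∧ dw
Collecting like 3-forms: d(omega) = (-w) dx ∧ dy ∧ dw + (-w) dx ∧ dz ∧ dw + (z) dy ∧ dz ∧ dw.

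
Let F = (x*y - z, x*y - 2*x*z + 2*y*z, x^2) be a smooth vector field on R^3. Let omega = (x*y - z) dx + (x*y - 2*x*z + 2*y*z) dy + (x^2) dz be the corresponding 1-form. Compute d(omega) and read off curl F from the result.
d(omega) = (2*x - 2*y) dy ∧ dz + (-2*x - 1) dz ∧ dx + (-x + y - 2*z) dx ∧ dy; curl F = (2*x - 2*y, -2*x - 1, -x + y - 2*z)

d omega = sum_{i<j} (∂f_j/∂x_i - ∂f_i/∂x_j) dx_i ∧ dx_j. Under the identification (dy ∧ dz, dz ∧ dx, dx ∧ dy) ↔ (e_x, e_y, e_z), the coefficients are exactly the components of curl F. Compute:
  ∂R/∂y - ∂Q/∂z = (0) - (-2*x + 2*y) = 2*x - 2*y
  ∂P/∂z - ∂R/∂x = (-1) - (2*x) = -2*x - 1
  ∂Q/∂x - ∂P/∂y = (y - 2*z) - (x) = -x + y - 2*z.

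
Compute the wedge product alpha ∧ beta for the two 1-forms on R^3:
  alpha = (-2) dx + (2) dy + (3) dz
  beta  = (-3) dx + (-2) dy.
alpha ∧ beta = (10) dx ∧ dy + (9) dx ∧ dz + (6) dy ∧ dz

Distribute the wedge, using dx_i ∧ dx_j = -dx_j ∧ dx_i and dx_i ∧ dx_i = 0. For each pair (i, j) with i < j, the coefficient of dx_i ∧ dx_j in alpha ∧ beta is (alpha_i * beta_j - alpha_j * beta_i). Collecting: alpha ∧ beta = (10) dx ∧ dy + (9) dx ∧ dz + (6) dy ∧ dz.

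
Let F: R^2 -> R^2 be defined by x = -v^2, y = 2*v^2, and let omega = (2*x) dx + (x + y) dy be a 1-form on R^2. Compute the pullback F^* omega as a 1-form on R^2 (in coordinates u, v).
F^* omega = (8*v^3) dv

Using F^*(f dg) = (f ∘ F) d(g ∘ F), substitute each coordinate x_i by F_i(u, v) in f_i, and replace dx_i by d F_i = (∂F_i/∂u) du + (∂F_i/∂v) dv.
  For the x component: f_1(F) = -2*v^2; d F_1 = (0) du + (-2*v) dv
  For the y component: f_2(F) = v^2; d F_2 = (0) du + (4*v) dv
Combining and collecting du, dv coefficients:
  coeff of du: 0
  coeff of dv: 8*v^3
F^* omega = (8*v^3) dv.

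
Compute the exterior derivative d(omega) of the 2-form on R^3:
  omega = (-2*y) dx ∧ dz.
d(omega) = (2) dx ∧ dy ∧ dz

For a 2-form omega = sum_{i<j} g_{ij} dx_i ∧ dx_j, the exterior derivative is
  d(omega) = sum_{i<j} d(g_{ij}) ∧ dx_i ∧ dx_j = sum_{i<j, k} (∂g_{ij}/∂x_k) dx_k ∧ dx_i ∧ dx_j.
Expand each term, using dx_k ∧ dx_i ∧ dx_j = sgn(permutation) dx_{(a)} ∧ dx_{(b)} ∧ dx_{(c)} with (a < b < c) sorted:
  d(-2*y) includes (∂/∂y)(-2*y) dy = (-2) dy, which multiplied by dx ∧ dz gives (2) dx ∧ dy ∧ dz
Collecting like 3-forms: d(omega) = (2) dx ∧ dy ∧ dz.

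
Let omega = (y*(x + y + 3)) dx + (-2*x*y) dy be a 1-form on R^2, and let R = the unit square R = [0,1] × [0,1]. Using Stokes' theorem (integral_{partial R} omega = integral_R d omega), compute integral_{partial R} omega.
integral_(partial R) omega = -11/2

Stokes: integral_partial_R omega = integral_R d omega with d omega = (∂Q/∂x - ∂P/∂y) dx ∧ dy.
  ∂Q/∂x = -2*y
  ∂P/∂y = x + 2*y + 3
  integrand = ∂Q/∂x - ∂P/∂y = -x - 4*y - 3.
Integrating over R: integral_0^1 integral_0^1 (-x - 4*y - 3) dx dy = -11/2.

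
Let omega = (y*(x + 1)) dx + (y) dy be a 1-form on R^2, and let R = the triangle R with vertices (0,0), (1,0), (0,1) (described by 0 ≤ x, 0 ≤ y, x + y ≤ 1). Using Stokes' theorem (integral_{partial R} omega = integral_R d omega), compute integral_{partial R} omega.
integral_(partial R) omega = -2/3

Stokes: integral_partial_R omega = integral_R d omega with d omega = (∂Q/∂x - ∂P/∂y) dx ∧ dy.
  ∂Q/∂x = 0
  ∂P/∂y = x + 1
  integrand = ∂Q/∂x - ∂P/∂y = -x - 1.
Integrating over R: integral_0^1 integral_0^{1-x} (-x - 1) dy dx = -2/3.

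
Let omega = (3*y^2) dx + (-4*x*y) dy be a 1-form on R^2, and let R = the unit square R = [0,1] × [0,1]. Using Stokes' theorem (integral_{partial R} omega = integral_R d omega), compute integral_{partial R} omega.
integral_(partial R) omega = -5

Stokes: integral_partial_R omega = integral_R d omega with d omega = (∂Q/∂x - ∂P/∂y) dx ∧ dy.
  ∂Q/∂x = -4*y
  ∂P/∂y = 6*y
  integrand = ∂Q/∂x - ∂P/∂y = -10*y.
Integrating over R: integral_0^1 integral_0^1 (-10*y) dx dy = -5.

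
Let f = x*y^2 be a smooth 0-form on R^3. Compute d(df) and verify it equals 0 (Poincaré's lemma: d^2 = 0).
d(df) = 0

Step 1: df = sum_i (∂f/∂x_i) dx_i = (y^2) dx + (2*x*y) dy + (0) dz.
Step 2: Apply d again. Using the 1-form formula, the coefficient of dx ∧ dy in d(df) is ∂^2 f/∂x ∂y - ∂^2 f/∂y ∂x = (2*y) - (2*y) = 0 (equality of mixed partials for smooth f).
Similarly for dx ∧ dz and dy ∧ dz — all coefficients vanish. So d(df) = 0.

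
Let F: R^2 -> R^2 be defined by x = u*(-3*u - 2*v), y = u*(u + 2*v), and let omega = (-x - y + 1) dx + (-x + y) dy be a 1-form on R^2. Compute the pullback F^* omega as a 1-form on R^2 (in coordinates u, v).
F^* omega = (-4*u^3 + 12*u^2*v + 8*u*v^2 - 6*u - 2*v) du + (2*u*(2*u^2 + 4*u*v - 1)) dv

Using F^*(f dg) = (f ∘ F) d(g ∘ F), substitute each coordinate x_i by F_i(u, v) in f_i, and replace dx_i by d F_i = (∂F_i/∂u) du + (∂F_i/∂v) dv.
  For the x component: f_1(F) = 2*u^2 + 1; d F_1 = (-6*u - 2*v) du + (-2*u) dv
  For the y component: f_2(F) = 4*u*(u + v); d F_2 = (2*u + 2*v) du + (2*u) dv
Combining and collecting du, dv coefficients:
  coeff of du: -4*u^3 + 12*u^2*v + 8*u*v^2 - 6*u - 2*v
  coeff of dv: 2*u*(2*u^2 + 4*u*v - 1)
F^* omega = (-4*u^3 + 12*u^2*v + 8*u*v^2 - 6*u - 2*v) du + (2*u*(2*u^2 + 4*u*v - 1)) dv.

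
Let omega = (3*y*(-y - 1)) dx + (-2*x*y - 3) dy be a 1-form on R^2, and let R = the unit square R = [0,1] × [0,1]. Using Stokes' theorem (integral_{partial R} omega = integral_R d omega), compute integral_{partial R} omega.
integral_(partial R) omega = 5

Stokes: integral_partial_R omega = integral_R d omega with d omega = (∂Q/∂x - ∂P/∂y) dx ∧ dy.
  ∂Q/∂x = -2*y
  ∂P/∂y = -6*y - 3
  integrand = ∂Q/∂x - ∂P/∂y = 4*y + 3.
Integrating over R: integral_0^1 integral_0^1 (4*y + 3) dx dy = 5.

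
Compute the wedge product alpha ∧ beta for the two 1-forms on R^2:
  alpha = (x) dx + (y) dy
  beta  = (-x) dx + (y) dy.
alpha ∧ beta = (2*x*y) dx ∧ dy

Distribute the wedge, using dx_i ∧ dx_j = -dx_j ∧ dx_i and dx_i ∧ dx_i = 0. For each pair (i, j) with i < j, the coefficient of dx_i ∧ dx_j in alpha ∧ beta is (alpha_i * beta_j - alpha_j * beta_i). Collecting: alpha ∧ beta = (2*x*y) dx ∧ dy.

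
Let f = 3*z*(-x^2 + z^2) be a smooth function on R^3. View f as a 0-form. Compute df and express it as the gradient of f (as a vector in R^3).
df = (-6*x*z) dx + (0) dy + (-3*x^2 + 9*z^2) dz; grad f = (-6*x*z, 0, -3*x^2 + 9*z^2)

For a 0-form f, d f = (∂f/∂x) dx + (∂f/∂y) dy + (∂f/∂z) dz. The components of the vector representation are exactly the entries of grad f in Cartesian coordinates:
  ∂f/∂x = -6*x*z
  ∂f/∂y = 0
  ∂f/∂z = -3*x^2 + 9*z^2.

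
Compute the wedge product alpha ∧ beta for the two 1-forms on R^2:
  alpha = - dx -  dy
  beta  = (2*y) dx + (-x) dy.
alpha ∧ beta = (x + 2*y) dx ∧ dy

Distribute the wedge, using dx_i ∧ dx_j = -dx_j ∧ dx_i and dx_i ∧ dx_i = 0. For each pair (i, j) with i < j, the coefficient of dx_i ∧ dx_j in alpha ∧ beta is (alpha_i * beta_j - alpha_j * beta_i). Collecting: alpha ∧ beta = (x + 2*y) dx ∧ dy.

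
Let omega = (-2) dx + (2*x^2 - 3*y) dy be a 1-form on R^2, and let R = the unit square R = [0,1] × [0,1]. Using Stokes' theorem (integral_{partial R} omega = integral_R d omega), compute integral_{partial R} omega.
integral_(partial R) omega = 2

Stokes: integral_partial_R omega = integral_R d omega with d omega = (∂Q/∂x - ∂P/∂y) dx ∧ dy.
  ∂Q/∂x = 4*x
  ∂P/∂y = 0
  integrand = ∂Q/∂x - ∂P/∂y = 4*x.
Integrating over R: integral_0^1 integral_0^1 (4*x) dx dy = 2.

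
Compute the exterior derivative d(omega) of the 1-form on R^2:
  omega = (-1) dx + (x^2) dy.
d(omega) = (2*x) dx ∧ dy

For a 1-form omega = sum_i f_i dx_i, the exterior derivative is
  d(omega) = sum_{i < j} (∂f_j/∂x_i - ∂f_i/∂x_j) dx_i ∧ dx_j.
  coefficient of dx ∧ dy: ∂f_2/∂x - ∂f_1/∂y = ∂(x^2)/∂x - ∂(-1)/∂y = 2*x
Assembling: d(omega) = (2*x) dx ∧ dy.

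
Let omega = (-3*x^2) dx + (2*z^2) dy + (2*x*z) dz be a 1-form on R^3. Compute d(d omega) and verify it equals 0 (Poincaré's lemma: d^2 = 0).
d(d omega) = 0

Step 1: d omega = sum_{i<j} (∂f_j/∂x_i - ∂f_i/∂x_j) dx_i ∧ dx_j:
  coeff of dx ∧ dy: 0
  coeff of dx ∧ dz: 2*z
  coeff of dy ∧ dz: -4*z
Step 2: Apply d again to each 2-form coefficient. The only possible 3-form in R^3 is dx ∧ dy ∧ dz, with coefficient
  ∂(coeff of dy∧dz)/∂x - ∂(coeff of dx∧dz)/∂y + ∂(coeff of dx∧dy)/∂z
  = ∂/∂x (-4*z) - ∂/∂y (2*z) + ∂/∂z (0).
Each of these terms simplifies to sums of mixed partials that cancel in pairs. The result is 0 (by equality of mixed partials for smooth functions — Schwarz / Clairaut).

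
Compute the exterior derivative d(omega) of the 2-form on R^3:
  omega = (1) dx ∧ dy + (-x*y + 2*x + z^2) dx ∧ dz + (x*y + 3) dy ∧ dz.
d(omega) = (x + y) dx ∧ dy ∧ dz

For a 2-form omega = sum_{i<j} g_{ij} dx_i ∧ dx_j, the exterior derivative is
  d(omega) = sum_{i<j} d(g_{ij}) ∧ dx_i ∧ dx_j = sum_{i<j, k} (∂g_{ij}/∂x_k) dx_k ∧ dx_i ∧ dx_j.
Expand each term, using dx_k ∧ dx_i ∧ dx_j = sgn(permutation) dx_{(a)} ∧ dx_{(b)} ∧ dx_{(c)} with (a < b < c) sorted:
  d(-x*y + 2*x + z^2) includes (∂/∂y)(-x*y + 2*x + z^2) dy = (-x) dy, which multiplied by dx ∧ dz gives (x) dx ∧ dy ∧ dz
  d(x*y + 3) includes (∂/∂x)(x*y + 3) dx = (y) dx, which multiplied by dy ∧ dz gives (y) dx ∧ dy ∧ dz
Collecting like 3-forms: d(omega) = (x + y) dx ∧ dy ∧ dz.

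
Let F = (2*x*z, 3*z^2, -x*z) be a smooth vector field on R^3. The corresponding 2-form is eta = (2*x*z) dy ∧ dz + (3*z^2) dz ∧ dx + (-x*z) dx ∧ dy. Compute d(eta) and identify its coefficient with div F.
d(eta) = (-x + 2*z) dx ∧ dy ∧ dz; div F = -x + 2*z

For a 2-form in R^3 of the form above, applying d gives a 3-form with coefficient ∂P/∂x + ∂Q/∂y + ∂R/∂z:
  ∂P/∂x = 2*z
  ∂Q/∂y = 0
  ∂R/∂z = -x
Sum = -x + 2*z, which is exactly div F.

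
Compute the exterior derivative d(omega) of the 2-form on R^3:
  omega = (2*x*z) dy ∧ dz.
d(omega) = (2*z) dx ∧ dy ∧ dz

For a 2-form omega = sum_{i<j} g_{ij} dx_i ∧ dx_j, the exterior derivative is
  d(omega) = sum_{i<j} d(g_{ij}) ∧ dx_i ∧ dx_j = sum_{i<j, k} (∂g_{ij}/∂x_k) dx_k ∧ dx_i ∧ dx_j.
Expand each term, using dx_k ∧ dx_i ∧ dx_j = sgn(permutation) dx_{(a)} ∧ dx_{(b)} ∧ dx_{(c)} with (a < b < c) sorted:
  d(2*x*z) includes (∂/∂x)(2*x*z) dx = (2*z) dx, which multiplied by dy ∧ dz gives (2*z) dx ∧ dy ∧ dz
Collecting like 3-forms: d(omega) = (2*z) dx ∧ dy ∧ dz.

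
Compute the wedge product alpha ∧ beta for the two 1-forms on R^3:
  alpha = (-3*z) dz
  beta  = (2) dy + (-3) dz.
alpha ∧ beta = (6*z) dy ∧ dz

Distribute the wedge, using dx_i ∧ dx_j = -dx_j ∧ dx_i and dx_i ∧ dx_i = 0. For each pair (i, j) with i < j, the coefficient of dx_i ∧ dx_j in alpha ∧ beta is (alpha_i * beta_j - alpha_j * beta_i). Collecting: alpha ∧ beta = (6*z) dy ∧ dz.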